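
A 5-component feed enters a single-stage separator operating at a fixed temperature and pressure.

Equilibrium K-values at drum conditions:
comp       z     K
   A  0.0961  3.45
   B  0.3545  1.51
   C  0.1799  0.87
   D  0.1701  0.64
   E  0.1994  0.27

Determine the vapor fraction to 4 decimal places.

Material balance + equilibrium reduce to Σ zᵢ(Kᵢ−1)/(1+ψ(Kᵢ−1)) = 0.
g(0) = ΣzᵢKᵢ − 1 = 0.1861 and g(1) = 1 − Σzᵢ/Kᵢ = -0.4737, so a root lies in (0, 1).
Newton–Raphson from ψ = 0.31:
  ψ = 0.3100: g = 0.00849, g' = -0.4638 → ψ = 0.3283
  ψ = 0.3283: g = 0.00003, g' = -0.4603 → ψ = 0.3284
Converged at ψ = 0.3284.

ψ = 0.3284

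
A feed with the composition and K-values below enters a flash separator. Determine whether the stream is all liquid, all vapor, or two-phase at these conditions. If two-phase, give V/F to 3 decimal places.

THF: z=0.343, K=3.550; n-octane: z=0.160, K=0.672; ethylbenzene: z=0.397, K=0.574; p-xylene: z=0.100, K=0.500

two-phase, V/F = 0.568

ΣzᵢKᵢ = 1.603; Σzᵢ/Kᵢ = 1.226.
Both exceed 1, so a two-phase solution exists.
Rachford–Rice: g(ψ) = Σ zᵢ(Kᵢ−1)/(1+ψ(Kᵢ−1)) = 0.
Newton iteration, ψ⁰ = 0.5:
  ψ = 0.500: g = 0.0401, g' = -0.616 → ψ = 0.565
  ψ = 0.565: g = 0.0015, g' = -0.574 → ψ = 0.568
Converged at ψ = 0.568.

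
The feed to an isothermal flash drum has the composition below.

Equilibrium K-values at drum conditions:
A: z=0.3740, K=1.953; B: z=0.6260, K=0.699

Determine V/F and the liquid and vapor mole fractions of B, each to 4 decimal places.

Material balance + equilibrium reduce to Σ zᵢ(Kᵢ−1)/(1+V/F(Kᵢ−1)) = 0.
g(0) = ΣzᵢKᵢ − 1 = 0.1680 and g(1) = 1 − Σzᵢ/Kᵢ = -0.0871, so a root lies in (0, 1).
Binary case is linear: z₁(K₁−1)(1+V/F(K₂−1)) + z₂(K₂−1)(1+V/F(K₁−1)) = 0
⇒ V/F = [z₁(K₁−1)+z₂(K₂−1)] / [−(K₁−1)(K₂−1)] = 0.16800/0.28685 = 0.5857
Compositions from xᵢ = zᵢ/(1+V/F(Kᵢ−1)), yᵢ = Kᵢxᵢ:
  A: x = 0.2400, y = 0.4688
  B: x = 0.7600, y = 0.5312

V/F = 0.5857, x_B = 0.7600, y_B = 0.5312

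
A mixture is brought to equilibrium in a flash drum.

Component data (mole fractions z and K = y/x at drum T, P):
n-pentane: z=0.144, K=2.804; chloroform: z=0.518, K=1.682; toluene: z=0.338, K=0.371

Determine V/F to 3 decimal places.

Iterate (Newton) starting at V/F = 0.5:
  V/F = 0.500: g = 0.0899, g' = -0.548 → V/F = 0.664
  V/F = 0.664: g = -0.0037, g' = -0.605 → V/F = 0.658
Converged at V/F = 0.658.

V/F = 0.658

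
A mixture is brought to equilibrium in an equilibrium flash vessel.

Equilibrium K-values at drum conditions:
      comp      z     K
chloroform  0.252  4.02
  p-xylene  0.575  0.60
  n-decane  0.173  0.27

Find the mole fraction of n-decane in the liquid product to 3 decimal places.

Rachford–Rice: g(ψ) = Σ zᵢ(Kᵢ−1)/(1+ψ(Kᵢ−1)) = 0.
g(0) = ΣzᵢKᵢ − 1 = 0.405 and g(1) = 1 − Σzᵢ/Kᵢ = -0.662, so a root lies in (0, 1).
Newton–Raphson from ψ = 0.5:
  ψ = 0.500: g = -0.1832, g' = -0.737 → ψ = 0.252
  ψ = 0.252: g = 0.0221, g' = -0.994 → ψ = 0.274
Converged at ψ = 0.274.
Compositions from xᵢ = zᵢ/(1+ψ(Kᵢ−1)), yᵢ = Kᵢxᵢ:
  chloroform: x = 0.138, y = 0.554
  p-xylene: x = 0.646, y = 0.388
  n-decane: x = 0.216, y = 0.058

x_n-decane = 0.216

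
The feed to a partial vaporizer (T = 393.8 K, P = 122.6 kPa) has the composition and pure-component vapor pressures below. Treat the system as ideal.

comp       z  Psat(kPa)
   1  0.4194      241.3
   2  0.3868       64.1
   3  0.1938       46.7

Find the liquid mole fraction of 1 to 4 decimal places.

Raoult's law: Kᵢ = Pᵢˢᵃᵗ/P = Pᵢˢᵃᵗ/122.6.
  K_1 = 241.3/122.6 = 1.968189, K_2 = 64.1/122.6 = 0.522838, K_3 = 46.7/122.6 = 0.380914
Material balance + equilibrium reduce to Σ zᵢ(Kᵢ−1)/(1+β(Kᵢ−1)) = 0.
Feasibility: ΣzᵢKᵢ = 1.1015, Σzᵢ/Kᵢ = 1.4617 — both > 1, two phases present.
Newton iteration, β⁰ = 0.47:
  β = 0.4700: g = -0.12807, g' = -0.4798 → β = 0.2031
  β = 0.2031: g = -0.00226, g' = -0.4797 → β = 0.1984
Converged at β = 0.1984.
Compositions from xᵢ = zᵢ/(1+β(Kᵢ−1)), yᵢ = Kᵢxᵢ:
  1: x = 0.3518, y = 0.6925
  2: x = 0.4272, y = 0.2234
  3: x = 0.2209, y = 0.0842

x_1 = 0.3518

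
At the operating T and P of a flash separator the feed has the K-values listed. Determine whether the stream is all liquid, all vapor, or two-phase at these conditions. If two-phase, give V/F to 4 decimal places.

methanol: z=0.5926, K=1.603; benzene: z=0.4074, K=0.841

ΣzᵢKᵢ = 1.2926; Σzᵢ/Kᵢ = 0.8541.
Since Σzᵢ/Kᵢ < 1 the mixture is above its dew point — single vapor phase.

all vapor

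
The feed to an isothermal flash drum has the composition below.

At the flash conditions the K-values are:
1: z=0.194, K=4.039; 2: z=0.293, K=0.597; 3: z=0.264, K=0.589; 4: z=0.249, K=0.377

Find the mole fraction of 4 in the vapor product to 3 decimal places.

Let ψ = V/F and solve Σ zᵢ(Kᵢ−1)/(1+ψ(Kᵢ−1)) = 0.
g(0) = ΣzᵢKᵢ − 1 = 0.208 and g(1) = 1 − Σzᵢ/Kᵢ = -0.648, so a root lies in (0, 1).
Newton–Raphson from ψ = 0.5:
  ψ = 0.500: g = -0.2758, g' = -0.631 → ψ = 0.063
  ψ = 0.063: g = 0.1004, g' = -1.462 → ψ = 0.132
  ψ = 0.132: g = 0.0124, g' = -1.131 → ψ = 0.143
Converged at ψ = 0.143.
Compositions from xᵢ = zᵢ/(1+ψ(Kᵢ−1)), yᵢ = Kᵢxᵢ:
  1: x = 0.135, y = 0.546
  2: x = 0.311, y = 0.186
  3: x = 0.280, y = 0.165
  4: x = 0.273, y = 0.103

y_4 = 0.103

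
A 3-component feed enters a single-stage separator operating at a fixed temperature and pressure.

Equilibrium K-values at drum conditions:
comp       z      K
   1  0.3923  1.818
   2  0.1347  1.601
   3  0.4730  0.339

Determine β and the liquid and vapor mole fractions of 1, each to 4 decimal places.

β = 0.1758, x_1 = 0.3430, y_1 = 0.6235

Material balance + equilibrium reduce to Σ zᵢ(Kᵢ−1)/(1+β(Kᵢ−1)) = 0.
g(0) = ΣzᵢKᵢ − 1 = 0.0892 and g(1) = 1 − Σzᵢ/Kᵢ = -0.6952, so a root lies in (0, 1).
Newton iteration, β⁰ = 0.5:
  β = 0.5000: g = -0.17699, g' = -0.6221 → β = 0.2155
  β = 0.2155: g = -0.02009, g' = -0.5089 → β = 0.1760
  β = 0.1760: g = -0.00008, g' = -0.5050 → β = 0.1758
Converged at β = 0.1758.
Compositions from xᵢ = zᵢ/(1+β(Kᵢ−1)), yᵢ = Kᵢxᵢ:
  1: x = 0.3430, y = 0.6235
  2: x = 0.1218, y = 0.1950
  3: x = 0.5352, y = 0.1814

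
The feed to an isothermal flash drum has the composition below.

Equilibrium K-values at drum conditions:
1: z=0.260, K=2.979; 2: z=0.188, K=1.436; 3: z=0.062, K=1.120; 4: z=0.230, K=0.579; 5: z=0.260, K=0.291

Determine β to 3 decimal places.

β = 0.385

Newton iteration, β⁰ = 0.54:
  β = 0.540: g = -0.1020, g' = -0.674 → β = 0.389
  β = 0.389: g = -0.0022, g' = -0.660 → β = 0.385
Converged at β = 0.385.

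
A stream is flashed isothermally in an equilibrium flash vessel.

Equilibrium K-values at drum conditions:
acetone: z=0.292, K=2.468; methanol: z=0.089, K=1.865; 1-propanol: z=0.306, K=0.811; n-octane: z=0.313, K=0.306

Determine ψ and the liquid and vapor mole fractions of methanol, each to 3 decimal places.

ψ = 0.339, x_methanol = 0.069, y_methanol = 0.128

Material balance + equilibrium reduce to Σ zᵢ(Kᵢ−1)/(1+ψ(Kᵢ−1)) = 0.
g(0) = ΣzᵢKᵢ − 1 = 0.231 and g(1) = 1 − Σzᵢ/Kᵢ = -0.566, so a root lies in (0, 1).
Newton iteration, ψ⁰ = 0.5:
  ψ = 0.500: g = -0.0956, g' = -0.609 → ψ = 0.343
  ψ = 0.343: g = -0.0024, g' = -0.590 → ψ = 0.339
Converged at ψ = 0.339.
Compositions from xᵢ = zᵢ/(1+ψ(Kᵢ−1)), yᵢ = Kᵢxᵢ:
  acetone: x = 0.195, y = 0.481
  methanol: x = 0.069, y = 0.128
  1-propanol: x = 0.327, y = 0.265
  n-octane: x = 0.409, y = 0.125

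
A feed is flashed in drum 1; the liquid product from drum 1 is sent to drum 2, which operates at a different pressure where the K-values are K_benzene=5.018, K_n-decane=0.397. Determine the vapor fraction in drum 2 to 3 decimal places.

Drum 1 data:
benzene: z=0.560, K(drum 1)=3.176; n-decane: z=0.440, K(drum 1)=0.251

V/F (drum 2) = 0.240

Drum 1:
Binary case is linear: z₁(K₁−1)(1+ψ₁(K₂−1)) + z₂(K₂−1)(1+ψ₁(K₁−1)) = 0
⇒ ψ₁ = [z₁(K₁−1)+z₂(K₂−1)] / [−(K₁−1)(K₂−1)] = 0.8890/1.6298 = 0.545
Drum-1 compositions:
  benzene: x = 0.256, y = 0.813
  n-decane: x = 0.744, y = 0.187
Drum-2 feed = drum-1 liquid: z₂ = (0.2561, 0.7439).
Drum 2:
Material balance + equilibrium reduce to Σ zᵢ(Kᵢ−1)/(1+ψ₂(Kᵢ−1)) = 0.
g(0) = ΣzᵢKᵢ − 1 = 0.580 and g(1) = 1 − Σzᵢ/Kᵢ = -0.925, so a root lies in (0, 1).
Iterate (Newton) starting at ψ₂ = 0.65:
  ψ₂ = 0.650: g = -0.4529, g' = -1.049 → ψ₂ = 0.218
  ψ₂ = 0.218: g = 0.0318, g' = -1.533 → ψ₂ = 0.239
  ψ₂ = 0.239: g = 0.0009, g' = -1.446 → ψ₂ = 0.240
Converged at ψ₂ = 0.240.
  benzene: x = 0.130, y = 0.655
  n-decane: x = 0.870, y = 0.345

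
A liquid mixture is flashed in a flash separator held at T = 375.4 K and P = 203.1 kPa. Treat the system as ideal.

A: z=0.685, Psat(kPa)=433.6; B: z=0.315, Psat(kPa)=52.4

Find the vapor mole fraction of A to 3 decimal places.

Raoult's law: Kᵢ = Pᵢˢᵃᵗ/P = Pᵢˢᵃᵗ/203.1.
  K_A = 433.6/203.1 = 2.13491, K_B = 52.4/203.1 = 0.25800
Binary case is linear: z₁(K₁−1)(1+ψ(K₂−1)) + z₂(K₂−1)(1+ψ(K₁−1)) = 0
⇒ ψ = [z₁(K₁−1)+z₂(K₂−1)] / [−(K₁−1)(K₂−1)] = 0.5437/0.8421 = 0.646
Compositions from xᵢ = zᵢ/(1+ψ(Kᵢ−1)), yᵢ = Kᵢxᵢ:
  A: x = 0.395, y = 0.844
  B: x = 0.605, y = 0.156

y_A = 0.844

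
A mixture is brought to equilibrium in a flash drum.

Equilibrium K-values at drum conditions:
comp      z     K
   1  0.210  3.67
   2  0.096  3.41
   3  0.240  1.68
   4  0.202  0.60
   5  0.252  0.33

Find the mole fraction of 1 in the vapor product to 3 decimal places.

Rachford–Rice: g(β) = Σ zᵢ(Kᵢ−1)/(1+β(Kᵢ−1)) = 0.
Feasibility: ΣzᵢKᵢ = 1.706, Σzᵢ/Kᵢ = 1.329 — both > 1, two phases present.
Newton–Raphson from β = 0.33:
  β = 0.330: g = 0.2504, g' = -0.899 → β = 0.608
  β = 0.608: g = 0.0311, g' = -0.743 → β = 0.650
Converged at β = 0.650.
Compositions from xᵢ = zᵢ/(1+β(Kᵢ−1)), yᵢ = Kᵢxᵢ:
  1: x = 0.077, y = 0.282
  2: x = 0.037, y = 0.128
  3: x = 0.166, y = 0.280
  4: x = 0.273, y = 0.164
  5: x = 0.446, y = 0.147

y_1 = 0.282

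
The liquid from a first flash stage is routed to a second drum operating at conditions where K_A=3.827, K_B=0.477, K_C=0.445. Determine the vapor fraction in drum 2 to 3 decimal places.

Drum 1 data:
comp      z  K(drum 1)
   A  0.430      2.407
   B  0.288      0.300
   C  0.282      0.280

V/F (drum 2) = 0.387

Drum 1:
Rachford–Rice: g(ψ₁) = Σ zᵢ(Kᵢ−1)/(1+ψ₁(Kᵢ−1)) = 0.
g(0) = ΣzᵢKᵢ − 1 = 0.200 and g(1) = 1 − Σzᵢ/Kᵢ = -1.146, so a root lies in (0, 1).
Newton iteration, ψ₁⁰ = 0.43:
  ψ₁ = 0.430: g = -0.2056, g' = -0.926 → ψ₁ = 0.208
  ψ₁ = 0.208: g = -0.0067, g' = -0.905 → ψ₁ = 0.201
Converged at ψ₁ = 0.201.
Drum-1 compositions:
  A: x = 0.335, y = 0.807
  B: x = 0.335, y = 0.101
  C: x = 0.330, y = 0.092
Drum-2 feed = drum-1 liquid: z₂ = (0.3354, 0.3350, 0.3296).
Drum 2:
Material balance + equilibrium reduce to Σ zᵢ(Kᵢ−1)/(1+ψ₂(Kᵢ−1)) = 0.
Feasibility: ΣzᵢKᵢ = 1.590, Σzᵢ/Kᵢ = 1.531 — both > 1, two phases present.
Newton–Raphson from ψ₂ = 0.58:
  ψ₂ = 0.580: g = -0.1621, g' = -0.794 → ψ₂ = 0.376
  ψ₂ = 0.376: g = 0.0104, g' = -0.934 → ψ₂ = 0.387
Converged at ψ₂ = 0.387.
  A: x = 0.160, y = 0.613
  B: x = 0.420, y = 0.200
  C: x = 0.420, y = 0.187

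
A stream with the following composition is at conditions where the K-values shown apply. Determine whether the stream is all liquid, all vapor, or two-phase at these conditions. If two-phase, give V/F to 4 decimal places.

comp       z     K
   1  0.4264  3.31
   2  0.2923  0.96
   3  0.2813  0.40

two-phase, V/F = 0.8140

ΣzᵢKᵢ = 1.8045; Σzᵢ/Kᵢ = 1.1366.
Both exceed 1, so a two-phase solution exists.
Let ψ = V/F and solve Σ zᵢ(Kᵢ−1)/(1+ψ(Kᵢ−1)) = 0.
Newton iteration, ψ⁰ = 0.5:
  ψ = 0.5000: g = 0.20402, g' = -0.6971 → ψ = 0.7927
  ψ = 0.7927: g = 0.01399, g' = -0.6526 → ψ = 0.8141
  ψ = 0.8141: g = -0.00009, g' = -0.6617 → ψ = 0.8140
Converged at ψ = 0.8140.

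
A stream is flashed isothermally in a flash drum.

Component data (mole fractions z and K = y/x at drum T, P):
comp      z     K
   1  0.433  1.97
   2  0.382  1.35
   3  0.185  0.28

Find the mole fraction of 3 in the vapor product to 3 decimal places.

Rachford–Rice: g(V/F) = Σ zᵢ(Kᵢ−1)/(1+V/F(Kᵢ−1)) = 0.
g(0) = ΣzᵢKᵢ − 1 = 0.421 and g(1) = 1 − Σzᵢ/Kᵢ = -0.163, so a root lies in (0, 1).
Iterate (Newton) starting at V/F = 0.6:
  V/F = 0.600: g = 0.1415, g' = -0.492 → V/F = 0.888
  V/F = 0.888: g = -0.0413, g' = -0.881 → V/F = 0.841
  V/F = 0.841: g = -0.0028, g' = -0.767 → V/F = 0.837
Converged at V/F = 0.837.
Compositions from xᵢ = zᵢ/(1+V/F(Kᵢ−1)), yᵢ = Kᵢxᵢ:
  1: x = 0.239, y = 0.471
  2: x = 0.295, y = 0.399
  3: x = 0.466, y = 0.130

y_3 = 0.130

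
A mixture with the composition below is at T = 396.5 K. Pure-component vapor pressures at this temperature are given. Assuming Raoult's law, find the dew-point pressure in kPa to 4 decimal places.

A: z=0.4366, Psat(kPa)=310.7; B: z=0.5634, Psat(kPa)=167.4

Pdew = 209.6082 kPa

At the dew point ψ → 1, so Σzᵢ/Kᵢ = 1 with Kᵢ = Pᵢˢᵃᵗ/P ⇒ 1/P = Σzᵢ/Pᵢˢᵃᵗ.
1/P = 0.4366/310.7 + 0.5634/167.4 = 0.0047708 ⇒ P = 209.6082 kPa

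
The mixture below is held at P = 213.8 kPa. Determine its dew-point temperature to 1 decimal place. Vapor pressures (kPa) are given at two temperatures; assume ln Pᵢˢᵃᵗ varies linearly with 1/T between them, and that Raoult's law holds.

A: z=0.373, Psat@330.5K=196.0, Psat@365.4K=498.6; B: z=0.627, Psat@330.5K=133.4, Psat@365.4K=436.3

Dew-point temperature: Σzᵢ·P/Pᵢˢᵃᵗ(T) = 1. Interpolate ln Pᵢˢᵃᵗ = aᵢ + bᵢ/T.
  T = 330.5 K: ΣzᵢP/Pᵢˢᵃᵗ = 1.4118
  T = 365.4 K: ΣzᵢP/Pᵢˢᵃᵗ = 0.4672
  T = 347.9 K: ΣzᵢP/Pᵢˢᵃᵗ = 0.7898
  T = 339.2 K: ΣzᵢP/Pᵢˢᵃᵗ = 1.0476
  T = 343.5 K: ΣzᵢP/Pᵢˢᵃᵗ = 0.9094
  T = 341.4 K: ΣzᵢP/Pᵢˢᵃᵗ = 0.9740
Interpolating between 339.2 K and 341.4 K gives T ≈ 340.6 K.

T = 340.6 K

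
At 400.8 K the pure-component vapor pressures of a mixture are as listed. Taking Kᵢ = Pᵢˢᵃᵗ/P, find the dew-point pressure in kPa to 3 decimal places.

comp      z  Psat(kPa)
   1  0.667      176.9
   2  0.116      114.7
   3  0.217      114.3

Pdew = 149.693 kPa

At the dew point ψ → 1, so Σzᵢ/Kᵢ = 1 with Kᵢ = Pᵢˢᵃᵗ/P ⇒ 1/P = Σzᵢ/Pᵢˢᵃᵗ.
1/P = 0.667/176.9 + 0.116/114.7 + 0.217/114.3 = 0.006680 ⇒ P = 149.693 kPa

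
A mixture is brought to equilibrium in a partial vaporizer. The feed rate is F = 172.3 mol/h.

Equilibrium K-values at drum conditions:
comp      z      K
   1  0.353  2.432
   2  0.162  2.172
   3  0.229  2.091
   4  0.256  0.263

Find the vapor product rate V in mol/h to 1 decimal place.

Let ψ = V/F and solve Σ zᵢ(Kᵢ−1)/(1+ψ(Kᵢ−1)) = 0.
Feasibility: ΣzᵢKᵢ = 1.757, Σzᵢ/Kᵢ = 1.303 — both > 1, two phases present.
Newton–Raphson from ψ = 0.5:
  ψ = 0.500: g = 0.2772, g' = -0.797 → ψ = 0.848
  ψ = 0.848: g = -0.0495, g' = -1.265 → ψ = 0.809
  ψ = 0.809: g = -0.0025, g' = -1.143 → ψ = 0.806
Converged at ψ = 0.806.
Then V = ψ·F = 0.8064·172.3 = 138.9 mol/h and L = F − V = 33.4 mol/h.

V = 138.9 mol/h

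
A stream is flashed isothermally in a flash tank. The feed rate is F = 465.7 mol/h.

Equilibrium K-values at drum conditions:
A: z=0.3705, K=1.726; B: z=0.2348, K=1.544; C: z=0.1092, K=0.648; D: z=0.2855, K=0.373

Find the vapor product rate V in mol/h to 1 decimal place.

V = 221.7 mol/h

Rachford–Rice: g(ψ) = Σ zᵢ(Kᵢ−1)/(1+ψ(Kᵢ−1)) = 0.
Feasibility: ΣzᵢKᵢ = 1.1793, Σzᵢ/Kᵢ = 1.3007 — both > 1, two phases present.
Newton iteration, ψ⁰ = 0.5:
  ψ = 0.5000: g = -0.00964, g' = -0.4061 → ψ = 0.4763
  ψ = 0.4763: g = -0.00008, g' = -0.3993 → ψ = 0.4761
Converged at ψ = 0.4761.
Then V = ψ·F = 0.4761·465.7 = 221.7 mol/h and L = F − V = 244.0 mol/h.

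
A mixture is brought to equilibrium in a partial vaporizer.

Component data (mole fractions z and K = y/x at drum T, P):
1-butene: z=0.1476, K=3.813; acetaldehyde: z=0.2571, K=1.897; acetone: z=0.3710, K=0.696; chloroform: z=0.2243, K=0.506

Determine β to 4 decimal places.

β = 0.6220

Material balance + equilibrium reduce to Σ zᵢ(Kᵢ−1)/(1+β(Kᵢ−1)) = 0.
Feasibility: ΣzᵢKᵢ = 1.4222, Σzᵢ/Kᵢ = 1.1506 — both > 1, two phases present.
Iterate (Newton) starting at β = 0.5:
  β = 0.5000: g = 0.05159, g' = -0.4445 → β = 0.6161
  β = 0.6161: g = 0.00240, g' = -0.4072 → β = 0.6220
Converged at β = 0.6220.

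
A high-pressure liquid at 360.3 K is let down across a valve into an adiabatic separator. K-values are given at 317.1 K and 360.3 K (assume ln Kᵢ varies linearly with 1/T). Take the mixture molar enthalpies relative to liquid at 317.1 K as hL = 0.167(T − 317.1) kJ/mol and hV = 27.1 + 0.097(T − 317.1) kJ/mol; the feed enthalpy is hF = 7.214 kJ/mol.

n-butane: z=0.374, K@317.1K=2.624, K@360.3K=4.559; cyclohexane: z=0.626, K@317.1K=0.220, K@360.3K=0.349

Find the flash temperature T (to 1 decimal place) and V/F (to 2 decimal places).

T = 328.7 K, V/F = 0.20

Adiabatic flash: solve Rachford–Rice at each trial T, then check hF = ψ·hV(T) + (1−ψ)·hL(T).
  T = 317.1 K: K = (2.624, 0.220), RR gives ψ = 0.094, H_out = 2.548 kJ/mol
  T = 360.3 K: K = (4.559, 0.349), RR gives ψ = 0.399, H_out = 16.811 kJ/mol
  T = 338.7 K: K = (3.520, 0.281), RR gives ψ = 0.272, H_out = 10.565 kJ/mol
  T = 327.9 K: K = (3.054, 0.250), RR gives ψ = 0.194, H_out = 6.907 kJ/mol
  T = 333.3 K: K = (3.283, 0.265), RR gives ψ = 0.235, H_out = 8.801 kJ/mol
  T = 330.6 K: K = (3.167, 0.257), RR gives ψ = 0.215, H_out = 7.873 kJ/mol
  T = 329.2 K: K = (3.108, 0.253), RR gives ψ = 0.204, H_out = 7.377 kJ/mol
Linear interpolation between T = 327.9 (H_out = 6.907) and T = 329.2 (H_out = 7.377) on hF = 7.214 gives T ≈ 328.7 K, at which ψ = 0.20.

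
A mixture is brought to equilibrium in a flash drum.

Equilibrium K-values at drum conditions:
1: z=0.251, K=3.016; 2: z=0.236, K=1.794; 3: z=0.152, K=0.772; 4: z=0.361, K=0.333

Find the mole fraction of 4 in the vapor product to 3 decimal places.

Newton–Raphson from β = 0.3:
  β = 0.300: g = 0.1284, g' = -0.753 → β = 0.470
  β = 0.470: g = 0.0064, g' = -0.699 → β = 0.480
Converged at β = 0.480.
Compositions from xᵢ = zᵢ/(1+β(Kᵢ−1)), yᵢ = Kᵢxᵢ:
  1: x = 0.128, y = 0.385
  2: x = 0.171, y = 0.307
  3: x = 0.171, y = 0.132
  4: x = 0.531, y = 0.177

y_4 = 0.177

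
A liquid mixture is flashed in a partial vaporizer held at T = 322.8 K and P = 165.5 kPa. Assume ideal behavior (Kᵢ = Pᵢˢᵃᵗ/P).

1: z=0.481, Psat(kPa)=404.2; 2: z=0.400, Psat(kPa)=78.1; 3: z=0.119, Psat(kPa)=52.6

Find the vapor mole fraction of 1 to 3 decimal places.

y_1 = 0.689

Raoult's law: Kᵢ = Pᵢˢᵃᵗ/P = Pᵢˢᵃᵗ/165.5.
  K_1 = 404.2/165.5 = 2.44230, K_2 = 78.1/165.5 = 0.47190, K_3 = 52.6/165.5 = 0.31782
Material balance + equilibrium reduce to Σ zᵢ(Kᵢ−1)/(1+ψ(Kᵢ−1)) = 0.
Check two-phase: ΣzᵢKᵢ = 1.401 > 1 and Σzᵢ/Kᵢ = 1.419 > 1, so g(0) = 0.401 > 0 and g(1) = -0.419 < 0.
Newton iteration, ψ⁰ = 0.48:
  ψ = 0.480: g = 0.0063, g' = -0.672 → ψ = 0.489
Converged at ψ = 0.489.
Compositions from xᵢ = zᵢ/(1+ψ(Kᵢ−1)), yᵢ = Kᵢxᵢ:
  1: x = 0.282, y = 0.689
  2: x = 0.539, y = 0.255
  3: x = 0.179, y = 0.057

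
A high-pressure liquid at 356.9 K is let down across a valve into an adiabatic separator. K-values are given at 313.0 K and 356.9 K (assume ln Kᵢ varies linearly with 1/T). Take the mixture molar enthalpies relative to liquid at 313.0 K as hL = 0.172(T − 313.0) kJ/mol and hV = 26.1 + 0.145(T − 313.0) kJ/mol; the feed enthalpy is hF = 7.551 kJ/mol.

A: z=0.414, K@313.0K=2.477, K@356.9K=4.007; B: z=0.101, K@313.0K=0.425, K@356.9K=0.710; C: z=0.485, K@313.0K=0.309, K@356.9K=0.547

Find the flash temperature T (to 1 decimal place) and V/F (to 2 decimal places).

Adiabatic flash: solve Rachford–Rice at each trial T, then check hF = ψ·hV(T) + (1−ψ)·hL(T).
  T = 313.0 K: K = (2.477, 0.425, 0.309), RR gives ψ = 0.220, H_out = 5.736 kJ/mol
  T = 356.9 K: K = (4.007, 0.710, 0.547), RR gives ψ = 0.771, H_out = 26.752 kJ/mol
  T = 334.9 K: K = (3.199, 0.558, 0.419), RR gives ψ = 0.474, H_out = 15.860 kJ/mol
  T = 323.9 K: K = (2.825, 0.489, 0.361), RR gives ψ = 0.349, H_out = 10.886 kJ/mol
  T = 318.4 K: K = (2.647, 0.456, 0.334), RR gives ψ = 0.286, H_out = 8.342 kJ/mol
  T = 315.7 K: K = (2.561, 0.440, 0.322), RR gives ψ = 0.253, H_out = 7.056 kJ/mol
  T = 317.0 K: K = (2.602, 0.448, 0.328), RR gives ψ = 0.269, H_out = 7.679 kJ/mol
Linear interpolation between T = 315.7 (H_out = 7.056) and T = 317.0 (H_out = 7.679) on hF = 7.551 gives T ≈ 316.7 K, at which ψ = 0.27.

T = 316.7 K, V/F = 0.27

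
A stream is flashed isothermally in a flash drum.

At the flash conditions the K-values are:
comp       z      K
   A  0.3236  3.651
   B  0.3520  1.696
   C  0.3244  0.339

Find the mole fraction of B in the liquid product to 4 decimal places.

Let β = V/F and solve Σ zᵢ(Kᵢ−1)/(1+β(Kᵢ−1)) = 0.
Check two-phase: ΣzᵢKᵢ = 1.8884 > 1 and Σzᵢ/Kᵢ = 1.2531 > 1, so g(0) = 0.8884 > 0 and g(1) = -0.2531 < 0.
Newton–Raphson from β = 0.5:
  β = 0.5000: g = 0.23036, g' = -0.8306 → β = 0.7773
  β = 0.7773: g = -0.00179, g' = -0.9142 → β = 0.7754
Converged at β = 0.7754.
Compositions from xᵢ = zᵢ/(1+β(Kᵢ−1)), yᵢ = Kᵢxᵢ:
  A: x = 0.1059, y = 0.3867
  B: x = 0.2286, y = 0.3877
  C: x = 0.6655, y = 0.2256

x_B = 0.2286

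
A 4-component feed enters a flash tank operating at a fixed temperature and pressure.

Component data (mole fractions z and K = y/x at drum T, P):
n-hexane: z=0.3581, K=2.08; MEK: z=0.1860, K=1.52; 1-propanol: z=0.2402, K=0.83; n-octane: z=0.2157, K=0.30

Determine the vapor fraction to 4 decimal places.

Rachford–Rice: g(ψ) = Σ zᵢ(Kᵢ−1)/(1+ψ(Kᵢ−1)) = 0.
Check two-phase: ΣzᵢKᵢ = 1.2916 > 1 and Σzᵢ/Kᵢ = 1.3029 > 1, so g(0) = 0.2916 > 0 and g(1) = -0.3029 < 0.
Newton iteration, ψ⁰ = 0.5:
  ψ = 0.5000: g = 0.05098, g' = -0.4663 → ψ = 0.6093
  ψ = 0.6093: g = -0.00215, g' = -0.5110 → ψ = 0.6051
Converged at ψ = 0.6051.

ψ = 0.6051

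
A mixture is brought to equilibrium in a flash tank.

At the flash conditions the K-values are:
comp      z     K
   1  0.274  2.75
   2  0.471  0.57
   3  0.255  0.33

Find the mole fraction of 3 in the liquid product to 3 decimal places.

Material balance + equilibrium reduce to Σ zᵢ(Kᵢ−1)/(1+β(Kᵢ−1)) = 0.
g(0) = ΣzᵢKᵢ − 1 = 0.106 and g(1) = 1 − Σzᵢ/Kᵢ = -0.699, so a root lies in (0, 1).
Iterate (Newton) starting at β = 0.5:
  β = 0.500: g = -0.2592, g' = -0.639 → β = 0.094
  β = 0.094: g = 0.0181, g' = -0.843 → β = 0.116
Converged at β = 0.116.
Compositions from xᵢ = zᵢ/(1+β(Kᵢ−1)), yᵢ = Kᵢxᵢ:
  1: x = 0.228, y = 0.626
  2: x = 0.496, y = 0.283
  3: x = 0.277, y = 0.091

x_3 = 0.277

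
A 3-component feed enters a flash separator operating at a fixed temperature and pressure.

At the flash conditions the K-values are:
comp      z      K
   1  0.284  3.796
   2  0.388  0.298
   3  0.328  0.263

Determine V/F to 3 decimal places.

Material balance + equilibrium reduce to Σ zᵢ(Kᵢ−1)/(1+V/F(Kᵢ−1)) = 0.
Check two-phase: ΣzᵢKᵢ = 1.280 > 1 and Σzᵢ/Kᵢ = 2.624 > 1, so g(0) = 0.280 > 0 and g(1) = -1.624 < 0.
Iterate (Newton) starting at V/F = 0.36:
  V/F = 0.360: g = -0.2978, g' = -1.224 → V/F = 0.117
  V/F = 0.117: g = 0.0376, g' = -1.702 → V/F = 0.139
Converged at V/F = 0.139.

V/F = 0.139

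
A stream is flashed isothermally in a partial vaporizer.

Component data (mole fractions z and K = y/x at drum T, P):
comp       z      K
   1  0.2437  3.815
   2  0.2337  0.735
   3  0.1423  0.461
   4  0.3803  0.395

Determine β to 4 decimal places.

β = 0.2255

Material balance + equilibrium reduce to Σ zᵢ(Kᵢ−1)/(1+β(Kᵢ−1)) = 0.
g(0) = ΣzᵢKᵢ − 1 = 0.3173 and g(1) = 1 − Σzᵢ/Kᵢ = -0.6533, so a root lies in (0, 1).
Newton iteration, β⁰ = 0.65:
  β = 0.6500: g = -0.32965, g' = -0.7412 → β = 0.2052
  β = 0.2052: g = 0.02038, g' = -1.0279 → β = 0.2251
  β = 0.2251: g = 0.00046, g' = -0.9823 → β = 0.2255
Converged at β = 0.2255.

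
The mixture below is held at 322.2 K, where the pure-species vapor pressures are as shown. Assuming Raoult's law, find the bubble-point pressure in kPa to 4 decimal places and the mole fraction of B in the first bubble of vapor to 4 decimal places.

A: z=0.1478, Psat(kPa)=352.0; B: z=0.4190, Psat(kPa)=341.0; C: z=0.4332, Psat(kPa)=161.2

Pbub = 264.7364 kPa, y_B = 0.5397

At the bubble point ψ → 0, so ΣzᵢKᵢ = 1 with Kᵢ = Pᵢˢᵃᵗ/P ⇒ P = ΣzᵢPᵢˢᵃᵗ.
P = 0.1478·352.0 + 0.4190·341.0 + 0.4332·161.2 = 264.7364 kPa
yᵢ = zᵢPᵢˢᵃᵗ/P ⇒ y_B = 0.4190·341.0/264.7364 = 0.5397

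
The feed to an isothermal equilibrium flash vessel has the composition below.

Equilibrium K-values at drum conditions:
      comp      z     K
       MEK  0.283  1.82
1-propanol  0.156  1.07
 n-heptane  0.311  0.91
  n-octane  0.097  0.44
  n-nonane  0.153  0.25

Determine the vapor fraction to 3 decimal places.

ψ = 0.152

Let ψ = V/F and solve Σ zᵢ(Kᵢ−1)/(1+ψ(Kᵢ−1)) = 0.
Check two-phase: ΣzᵢKᵢ = 1.046 > 1 and Σzᵢ/Kᵢ = 1.476 > 1, so g(0) = 0.046 > 0 and g(1) = -0.476 < 0.
Newton iteration, ψ⁰ = 0.5:
  ψ = 0.500: g = -0.1132, g' = -0.378 → ψ = 0.201
  ψ = 0.201: g = -0.0147, g' = -0.302 → ψ = 0.152
Converged at ψ = 0.152.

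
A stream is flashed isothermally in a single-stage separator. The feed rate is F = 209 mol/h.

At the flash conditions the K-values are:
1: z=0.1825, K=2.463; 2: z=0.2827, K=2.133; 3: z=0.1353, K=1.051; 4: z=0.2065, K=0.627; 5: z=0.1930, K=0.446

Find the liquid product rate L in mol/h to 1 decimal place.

L = 43.8 mol/h

Iterate (Newton) starting at V/F = 0.37:
  V/F = 0.3700: g = 0.18184, g' = -0.4773 → V/F = 0.7510
  V/F = 0.7510: g = 0.01683, g' = -0.4241 → V/F = 0.7907
  V/F = 0.7907: g = -0.00012, g' = -0.4306 → V/F = 0.7904
Converged at V/F = 0.7904.
Then V = V/F·F = 0.7904·209 = 165.2 mol/h and L = F − V = 43.8 mol/h.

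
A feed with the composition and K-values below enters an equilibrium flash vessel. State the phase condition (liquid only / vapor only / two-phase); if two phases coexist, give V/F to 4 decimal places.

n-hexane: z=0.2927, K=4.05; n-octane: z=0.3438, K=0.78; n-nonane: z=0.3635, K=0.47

two-phase, V/F = 0.5102

ΣzᵢKᵢ = 1.6244; Σzᵢ/Kᵢ = 1.2864.
Both exceed 1, so a two-phase solution exists.
Rachford–Rice: g(ψ) = Σ zᵢ(Kᵢ−1)/(1+ψ(Kᵢ−1)) = 0.
Iterate (Newton) starting at ψ = 0.61:
  ψ = 0.6100: g = -0.05997, g' = -0.5779 → ψ = 0.5062
  ψ = 0.5062: g = 0.00250, g' = -0.6325 → ψ = 0.5102
Converged at ψ = 0.5102.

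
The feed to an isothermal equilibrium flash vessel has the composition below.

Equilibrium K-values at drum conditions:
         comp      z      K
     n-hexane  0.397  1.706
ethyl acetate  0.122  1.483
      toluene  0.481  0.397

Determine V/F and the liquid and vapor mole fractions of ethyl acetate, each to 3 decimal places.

V/F = 0.124, x_ethyl acetate = 0.115, y_ethyl acetate = 0.171

Rachford–Rice: g(V/F) = Σ zᵢ(Kᵢ−1)/(1+V/F(Kᵢ−1)) = 0.
Check two-phase: ΣzᵢKᵢ = 1.049 > 1 and Σzᵢ/Kᵢ = 1.527 > 1, so g(0) = 0.049 > 0 and g(1) = -0.527 < 0.
Newton–Raphson from V/F = 0.5:
  V/F = 0.500: g = -0.1606, g' = -0.485 → V/F = 0.169
  V/F = 0.169: g = -0.0180, g' = -0.399 → V/F = 0.124
Converged at V/F = 0.124.
Compositions from xᵢ = zᵢ/(1+V/F(Kᵢ−1)), yᵢ = Kᵢxᵢ:
  n-hexane: x = 0.365, y = 0.623
  ethyl acetate: x = 0.115, y = 0.171
  toluene: x = 0.520, y = 0.206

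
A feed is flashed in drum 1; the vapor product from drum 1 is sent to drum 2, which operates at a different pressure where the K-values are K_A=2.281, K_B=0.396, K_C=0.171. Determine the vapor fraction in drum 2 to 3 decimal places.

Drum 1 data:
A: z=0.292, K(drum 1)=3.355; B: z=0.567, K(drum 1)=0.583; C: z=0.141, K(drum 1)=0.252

Drum 1:
Let ψ₁ = V/F and solve Σ zᵢ(Kᵢ−1)/(1+ψ₁(Kᵢ−1)) = 0.
Check two-phase: ΣzᵢKᵢ = 1.346 > 1 and Σzᵢ/Kᵢ = 1.619 > 1, so g(0) = 0.346 > 0 and g(1) = -0.619 < 0.
Newton iteration, ψ₁⁰ = 0.5:
  ψ₁ = 0.500: g = -0.1514, g' = -0.700 → ψ₁ = 0.284
  ψ₁ = 0.284: g = 0.0101, g' = -0.836 → ψ₁ = 0.296
Converged at ψ₁ = 0.296.
Drum-1 compositions:
  A: x = 0.172, y = 0.577
  B: x = 0.647, y = 0.377
  C: x = 0.181, y = 0.046
Drum-2 feed = drum-1 vapor: z₂ = (0.5773, 0.3771, 0.0456).
Drum 2:
Material balance + equilibrium reduce to Σ zᵢ(Kᵢ−1)/(1+ψ₂(Kᵢ−1)) = 0.
Feasibility: ΣzᵢKᵢ = 1.474, Σzᵢ/Kᵢ = 1.472 — both > 1, two phases present.
Newton iteration, ψ₂⁰ = 0.5:
  ψ₂ = 0.500: g = 0.0598, g' = -0.726 → ψ₂ = 0.582
  ψ₂ = 0.582: g = -0.0010, g' = -0.755 → ψ₂ = 0.581
Converged at ψ₂ = 0.581.
  A: x = 0.331, y = 0.755
  B: x = 0.581, y = 0.230
  C: x = 0.088, y = 0.015

V/F (drum 2) = 0.581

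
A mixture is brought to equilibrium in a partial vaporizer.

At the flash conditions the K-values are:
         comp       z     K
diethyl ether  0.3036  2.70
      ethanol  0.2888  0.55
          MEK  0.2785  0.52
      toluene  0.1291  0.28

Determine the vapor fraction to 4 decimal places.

ψ = 0.1809

Rachford–Rice: g(ψ) = Σ zᵢ(Kᵢ−1)/(1+ψ(Kᵢ−1)) = 0.
g(0) = ΣzᵢKᵢ − 1 = 0.1595 and g(1) = 1 − Σzᵢ/Kᵢ = -0.6342, so a root lies in (0, 1).
Newton–Raphson from ψ = 0.47:
  ψ = 0.4700: g = -0.19105, g' = -0.6251 → ψ = 0.1644
  ψ = 0.1644: g = 0.01251, g' = -0.7659 → ψ = 0.1807
  ψ = 0.1807: g = 0.00015, g' = -0.7482 → ψ = 0.1809
Converged at ψ = 0.1809.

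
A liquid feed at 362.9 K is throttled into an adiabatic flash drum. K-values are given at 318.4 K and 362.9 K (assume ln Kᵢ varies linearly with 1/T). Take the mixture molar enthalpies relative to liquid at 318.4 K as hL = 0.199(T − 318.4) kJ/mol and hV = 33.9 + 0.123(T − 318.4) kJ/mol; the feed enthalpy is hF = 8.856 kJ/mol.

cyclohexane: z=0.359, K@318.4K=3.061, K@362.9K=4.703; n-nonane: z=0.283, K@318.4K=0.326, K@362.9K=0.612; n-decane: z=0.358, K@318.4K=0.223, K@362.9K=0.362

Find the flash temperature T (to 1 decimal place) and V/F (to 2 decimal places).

T = 324.8 K, V/F = 0.23

Adiabatic flash: solve Rachford–Rice at each trial T, then check hF = ψ·hV(T) + (1−ψ)·hL(T).
  T = 318.4 K: K = (3.061, 0.326, 0.223), RR gives ψ = 0.179, H_out = 6.081 kJ/mol
  T = 362.9 K: K = (4.703, 0.612, 0.362), RR gives ψ = 0.495, H_out = 23.947 kJ/mol
  T = 340.6 K: K = (3.846, 0.456, 0.288), RR gives ψ = 0.335, H_out = 15.214 kJ/mol
  T = 329.5 K: K = (3.444, 0.388, 0.255), RR gives ψ = 0.260, H_out = 10.790 kJ/mol
  T = 323.9 K: K = (3.249, 0.356, 0.238), RR gives ψ = 0.220, H_out = 8.464 kJ/mol
  T = 326.7 K: K = (3.346, 0.371, 0.247), RR gives ψ = 0.240, H_out = 9.637 kJ/mol
  T = 325.3 K: K = (3.297, 0.364, 0.242), RR gives ψ = 0.230, H_out = 9.054 kJ/mol
Linear interpolation between T = 323.9 (H_out = 8.464) and T = 325.3 (H_out = 9.054) on hF = 8.856 gives T ≈ 324.8 K, at which ψ = 0.23.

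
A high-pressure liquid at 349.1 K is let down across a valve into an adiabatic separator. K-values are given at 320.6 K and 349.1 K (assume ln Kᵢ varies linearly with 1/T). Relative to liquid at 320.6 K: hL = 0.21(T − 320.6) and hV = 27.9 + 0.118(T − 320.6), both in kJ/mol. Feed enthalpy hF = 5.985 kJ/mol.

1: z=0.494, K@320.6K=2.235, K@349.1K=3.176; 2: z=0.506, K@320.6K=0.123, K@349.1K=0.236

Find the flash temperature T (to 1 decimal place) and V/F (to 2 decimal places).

Adiabatic flash: solve Rachford–Rice at each trial T, then check hF = ψ·hV(T) + (1−ψ)·hL(T).
  T = 320.6 K: K = (2.235, 0.123), RR gives ψ = 0.154, H_out = 4.285 kJ/mol
  T = 349.1 K: K = (3.176, 0.236), RR gives ψ = 0.414, H_out = 16.452 kJ/mol
  T = 334.9 K: K = (2.686, 0.173), RR gives ψ = 0.297, H_out = 10.903 kJ/mol
  T = 327.8 K: K = (2.457, 0.147), RR gives ψ = 0.231, H_out = 7.816 kJ/mol
  T = 324.2 K: K = (2.344, 0.134), RR gives ψ = 0.194, H_out = 6.113 kJ/mol
  T = 322.4 K: K = (2.289, 0.129), RR gives ψ = 0.174, H_out = 5.217 kJ/mol
Linear interpolation between T = 322.4 (H_out = 5.217) and T = 324.2 (H_out = 6.113) on hF = 5.985 gives T ≈ 323.9 K, at which ψ = 0.19.

T = 323.9 K, V/F = 0.19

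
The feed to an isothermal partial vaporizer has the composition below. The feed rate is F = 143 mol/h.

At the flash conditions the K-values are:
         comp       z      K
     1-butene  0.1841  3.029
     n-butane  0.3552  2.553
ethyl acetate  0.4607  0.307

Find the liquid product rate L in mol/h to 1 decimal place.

L = 70.4 mol/h

Material balance + equilibrium reduce to Σ zᵢ(Kᵢ−1)/(1+ψ(Kᵢ−1)) = 0.
g(0) = ΣzᵢKᵢ − 1 = 0.6059 and g(1) = 1 − Σzᵢ/Kᵢ = -0.7006, so a root lies in (0, 1).
Newton–Raphson from ψ = 0.5:
  ψ = 0.5000: g = 0.00739, g' = -0.9763 → ψ = 0.5076
Converged at ψ = 0.5076.
Then V = ψ·F = 0.5076·143 = 72.6 mol/h and L = F − V = 70.4 mol/h.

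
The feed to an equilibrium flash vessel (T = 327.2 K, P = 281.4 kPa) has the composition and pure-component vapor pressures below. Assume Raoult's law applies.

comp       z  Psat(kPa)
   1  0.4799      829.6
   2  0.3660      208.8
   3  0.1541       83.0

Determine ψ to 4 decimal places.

Raoult's law: Kᵢ = Pᵢˢᵃᵗ/P = Pᵢˢᵃᵗ/281.4.
  K_1 = 829.6/281.4 = 2.948117, K_2 = 208.8/281.4 = 0.742004, K_3 = 83.0/281.4 = 0.294954
Newton–Raphson from ψ = 0.5:
  ψ = 0.5000: g = 0.19738, g' = -0.6822 → ψ = 0.7893
  ψ = 0.7893: g = 0.00485, g' = -0.7107 → ψ = 0.7961
Converged at ψ = 0.7961.

ψ = 0.7961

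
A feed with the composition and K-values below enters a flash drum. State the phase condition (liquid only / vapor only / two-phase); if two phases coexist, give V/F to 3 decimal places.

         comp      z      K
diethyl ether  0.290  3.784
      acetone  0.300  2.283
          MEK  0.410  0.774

ΣzᵢKᵢ = 2.100; Σzᵢ/Kᵢ = 0.738.
Since Σzᵢ/Kᵢ < 1 the mixture is above its dew point — single vapor phase.

vapor only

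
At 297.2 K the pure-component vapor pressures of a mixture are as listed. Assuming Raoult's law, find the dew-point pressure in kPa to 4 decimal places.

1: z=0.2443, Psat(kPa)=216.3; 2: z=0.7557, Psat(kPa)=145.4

Pdew = 158.0569 kPa

At the dew point ψ → 1, so Σzᵢ/Kᵢ = 1 with Kᵢ = Pᵢˢᵃᵗ/P ⇒ 1/P = Σzᵢ/Pᵢˢᵃᵗ.
1/P = 0.2443/216.3 + 0.7557/145.4 = 0.0063268 ⇒ P = 158.0569 kPa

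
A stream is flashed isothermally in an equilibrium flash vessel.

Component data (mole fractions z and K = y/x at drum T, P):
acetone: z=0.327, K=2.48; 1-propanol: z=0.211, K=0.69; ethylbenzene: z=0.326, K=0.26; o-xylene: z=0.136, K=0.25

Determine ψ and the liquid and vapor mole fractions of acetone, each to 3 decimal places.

Rachford–Rice: g(ψ) = Σ zᵢ(Kᵢ−1)/(1+ψ(Kᵢ−1)) = 0.
Check two-phase: ΣzᵢKᵢ = 1.075 > 1 and Σzᵢ/Kᵢ = 2.235 > 1, so g(0) = 0.075 > 0 and g(1) = -1.235 < 0.
Iterate (Newton) starting at ψ = 0.5:
  ψ = 0.500: g = -0.3454, g' = -0.911 → ψ = 0.121
  ψ = 0.121: g = -0.0344, g' = -0.845 → ψ = 0.080
  ψ = 0.080: g = 0.0007, g' = -0.882 → ψ = 0.081
Converged at ψ = 0.081.
Compositions from xᵢ = zᵢ/(1+ψ(Kᵢ−1)), yᵢ = Kᵢxᵢ:
  acetone: x = 0.292, y = 0.724
  1-propanol: x = 0.216, y = 0.149
  ethylbenzene: x = 0.347, y = 0.090
  o-xylene: x = 0.145, y = 0.036

ψ = 0.081, x_acetone = 0.292, y_acetone = 0.724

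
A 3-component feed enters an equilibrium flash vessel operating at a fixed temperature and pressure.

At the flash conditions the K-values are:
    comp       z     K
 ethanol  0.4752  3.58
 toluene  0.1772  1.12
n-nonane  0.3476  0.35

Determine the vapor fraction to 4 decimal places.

Rachford–Rice: g(ψ) = Σ zᵢ(Kᵢ−1)/(1+ψ(Kᵢ−1)) = 0.
g(0) = ΣzᵢKᵢ − 1 = 1.0213 and g(1) = 1 − Σzᵢ/Kᵢ = -0.2841, so a root lies in (0, 1).
Iterate (Newton) starting at ψ = 0.5:
  ψ = 0.5000: g = 0.22071, g' = -0.9278 → ψ = 0.7379
  ψ = 0.7379: g = 0.00756, g' = -0.9196 → ψ = 0.7461
Converged at ψ = 0.7461.

ψ = 0.7461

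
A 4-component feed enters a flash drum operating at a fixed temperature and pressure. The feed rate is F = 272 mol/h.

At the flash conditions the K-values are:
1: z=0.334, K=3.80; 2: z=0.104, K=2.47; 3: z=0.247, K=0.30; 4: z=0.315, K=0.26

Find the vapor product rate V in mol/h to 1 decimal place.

Newton–Raphson from V/F = 0.52:
  V/F = 0.520: g = -0.1833, g' = -1.261 → V/F = 0.375
  V/F = 0.375: g = -0.0019, g' = -1.270 → V/F = 0.373
Converged at V/F = 0.373.
Then V = V/F·F = 0.3732·272 = 101.5 mol/h and L = F − V = 170.5 mol/h.

V = 101.5 mol/h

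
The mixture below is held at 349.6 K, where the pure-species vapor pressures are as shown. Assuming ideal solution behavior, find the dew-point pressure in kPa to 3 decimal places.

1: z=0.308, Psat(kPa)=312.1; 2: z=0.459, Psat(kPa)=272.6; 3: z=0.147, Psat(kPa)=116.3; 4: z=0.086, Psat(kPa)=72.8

Pdew = 195.467 kPa

At the dew point ψ → 1, so Σzᵢ/Kᵢ = 1 with Kᵢ = Pᵢˢᵃᵗ/P ⇒ 1/P = Σzᵢ/Pᵢˢᵃᵗ.
1/P = 0.308/312.1 + 0.459/272.6 + 0.147/116.3 + 0.086/72.8 = 0.005116 ⇒ P = 195.467 kPa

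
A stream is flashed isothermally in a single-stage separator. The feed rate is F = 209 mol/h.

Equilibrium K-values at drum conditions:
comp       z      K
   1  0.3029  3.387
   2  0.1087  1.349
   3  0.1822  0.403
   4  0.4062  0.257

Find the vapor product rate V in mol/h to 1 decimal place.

V = 50.2 mol/h

Material balance + equilibrium reduce to Σ zᵢ(Kᵢ−1)/(1+V/F(Kᵢ−1)) = 0.
Feasibility: ΣzᵢKᵢ = 1.3504, Σzᵢ/Kᵢ = 2.2027 — both > 1, two phases present.
Newton–Raphson from V/F = 0.7:
  V/F = 0.7000: g = -0.51457, g' = -1.4158 → V/F = 0.3366
  V/F = 0.3366: g = -0.10369, g' = -1.0417 → V/F = 0.2370
  V/F = 0.2370: g = 0.00379, g' = -1.1337 → V/F = 0.2404
Converged at V/F = 0.2404.
Then V = V/F·F = 0.2404·209 = 50.2 mol/h and L = F − V = 158.8 mol/h.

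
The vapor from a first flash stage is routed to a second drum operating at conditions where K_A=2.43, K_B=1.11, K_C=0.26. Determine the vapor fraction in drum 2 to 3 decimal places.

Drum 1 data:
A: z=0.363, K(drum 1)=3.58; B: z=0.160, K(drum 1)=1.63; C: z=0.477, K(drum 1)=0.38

Drum 1:
Let ψ₁ = V/F and solve Σ zᵢ(Kᵢ−1)/(1+ψ₁(Kᵢ−1)) = 0.
g(0) = ΣzᵢKᵢ − 1 = 0.742 and g(1) = 1 − Σzᵢ/Kᵢ = -0.455, so a root lies in (0, 1).
Newton–Raphson from ψ₁ = 0.5:
  ψ₁ = 0.500: g = 0.0570, g' = -0.883 → ψ₁ = 0.565
Converged at ψ₁ = 0.565.
Drum-1 compositions:
  A: x = 0.148, y = 0.529
  B: x = 0.118, y = 0.192
  C: x = 0.734, y = 0.279
Drum-2 feed = drum-1 vapor: z₂ = (0.5286, 0.1923, 0.2791).
Drum 2:
Let ψ₂ = V/F and solve Σ zᵢ(Kᵢ−1)/(1+ψ₂(Kᵢ−1)) = 0.
Feasibility: ΣzᵢKᵢ = 1.571, Σzᵢ/Kᵢ = 1.464 — both > 1, two phases present.
Iterate (Newton) starting at ψ₂ = 0.55:
  ψ₂ = 0.550: g = 0.0949, g' = -0.775 → ψ₂ = 0.672
  ψ₂ = 0.672: g = -0.0059, g' = -0.888 → ψ₂ = 0.666
Converged at ψ₂ = 0.666.
  A: x = 0.271, y = 0.658
  B: x = 0.179, y = 0.199
  C: x = 0.550, y = 0.143

V/F (drum 2) = 0.666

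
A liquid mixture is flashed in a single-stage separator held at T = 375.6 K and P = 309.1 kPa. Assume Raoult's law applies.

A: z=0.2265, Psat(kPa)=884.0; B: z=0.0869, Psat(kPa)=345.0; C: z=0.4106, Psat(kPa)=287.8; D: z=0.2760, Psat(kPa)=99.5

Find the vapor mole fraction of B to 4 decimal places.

Raoult's law: Kᵢ = Pᵢˢᵃᵗ/P = Pᵢˢᵃᵗ/309.1.
  K_A = 884.0/309.1 = 2.859916, K_B = 345.0/309.1 = 1.116144, K_C = 287.8/309.1 = 0.931090, K_D = 99.5/309.1 = 0.321902
Let ψ = V/F and solve Σ zᵢ(Kᵢ−1)/(1+ψ(Kᵢ−1)) = 0.
Check two-phase: ΣzᵢKᵢ = 1.2159 > 1 and Σzᵢ/Kᵢ = 1.4554 > 1, so g(0) = 0.2159 > 0 and g(1) = -0.4554 < 0.
Newton–Raphson from ψ = 0.5:
  ψ = 0.5000: g = -0.08465, g' = -0.5040 → ψ = 0.3321
  ψ = 0.3321: g = -0.00035, g' = -0.5140 → ψ = 0.3314
Converged at ψ = 0.3314.
Compositions from xᵢ = zᵢ/(1+ψ(Kᵢ−1)), yᵢ = Kᵢxᵢ:
  A: x = 0.1401, y = 0.4008
  B: x = 0.0837, y = 0.0934
  C: x = 0.4202, y = 0.3912
  D: x = 0.3560, y = 0.1146

y_B = 0.0934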